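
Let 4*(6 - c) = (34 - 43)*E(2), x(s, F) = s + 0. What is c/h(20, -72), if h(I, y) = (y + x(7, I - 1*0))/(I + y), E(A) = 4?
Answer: 12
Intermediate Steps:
x(s, F) = s
c = 15 (c = 6 - (34 - 43)*4/4 = 6 - (-9)*4/4 = 6 - ¼*(-36) = 6 + 9 = 15)
h(I, y) = (7 + y)/(I + y) (h(I, y) = (y + 7)/(I + y) = (7 + y)/(I + y))
c/h(20, -72) = 15/(((7 - 72)/(20 - 72))) = 15/((-65/(-52))) = 15/((-1/52*(-65))) = 15/(5/4) = 15*(⅘) = 12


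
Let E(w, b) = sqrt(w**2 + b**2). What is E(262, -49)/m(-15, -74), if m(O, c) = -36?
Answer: -sqrt(71045)/36 ≈ -7.4040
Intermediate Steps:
E(w, b) = sqrt(b**2 + w**2)
E(262, -49)/m(-15, -74) = sqrt((-49)**2 + 262**2)/(-36) = sqrt(2401 + 68644)*(-1/36) = sqrt(71045)*(-1/36) = -sqrt(71045)/36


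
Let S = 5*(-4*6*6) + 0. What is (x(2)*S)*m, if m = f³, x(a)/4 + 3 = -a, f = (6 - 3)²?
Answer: 10497600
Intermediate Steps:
f = 9 (f = 3² = 9)
x(a) = -12 - 4*a (x(a) = -12 + 4*(-a) = -12 - 4*a)
m = 729 (m = 9³ = 729)
S = -720 (S = 5*(-24*6) + 0 = 5*(-144) + 0 = -720 + 0 = -720)
(x(2)*S)*m = ((-12 - 4*2)*(-720))*729 = ((-12 - 8)*(-720))*729 = -20*(-720)*729 = 14400*729 = 10497600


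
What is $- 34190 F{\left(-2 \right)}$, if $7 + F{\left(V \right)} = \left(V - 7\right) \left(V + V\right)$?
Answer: $-991510$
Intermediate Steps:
$F{\left(V \right)} = -7 + 2 V \left(-7 + V\right)$ ($F{\left(V \right)} = -7 + \left(V - 7\right) \left(V + V\right) = -7 + \left(-7 + V\right) 2 V = -7 + 2 V \left(-7 + V\right)$)
$- 34190 F{\left(-2 \right)} = - 34190 \left(-7 - -28 + 2 \left(-2\right)^{2}\right) = - 34190 \left(-7 + 28 + 2 \cdot 4\right) = - 34190 \left(-7 + 28 + 8\right) = \left(-34190\right) 29 = -991510$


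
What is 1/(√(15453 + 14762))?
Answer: √30215/30215 ≈ 0.0057529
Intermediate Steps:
1/(√(15453 + 14762)) = 1/(√30215) = √30215/30215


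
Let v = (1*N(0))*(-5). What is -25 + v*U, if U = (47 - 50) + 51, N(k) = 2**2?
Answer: -985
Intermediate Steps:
N(k) = 4
v = -20 (v = (1*4)*(-5) = 4*(-5) = -20)
U = 48 (U = -3 + 51 = 48)
-25 + v*U = -25 - 20*48 = -25 - 960 = -985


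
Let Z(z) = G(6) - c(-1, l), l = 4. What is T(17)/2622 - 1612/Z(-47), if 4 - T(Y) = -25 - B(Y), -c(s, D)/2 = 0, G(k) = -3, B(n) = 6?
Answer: 469641/874 ≈ 537.35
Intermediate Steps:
c(s, D) = 0 (c(s, D) = -2*0 = 0)
T(Y) = 35 (T(Y) = 4 - (-25 - 1*6) = 4 - (-25 - 6) = 4 - 1*(-31) = 4 + 31 = 35)
Z(z) = -3 (Z(z) = -3 - 1*0 = -3 + 0 = -3)
T(17)/2622 - 1612/Z(-47) = 35/2622 - 1612/(-3) = 35*(1/2622) - 1612*(-⅓) = 35/2622 + 1612/3 = 469641/874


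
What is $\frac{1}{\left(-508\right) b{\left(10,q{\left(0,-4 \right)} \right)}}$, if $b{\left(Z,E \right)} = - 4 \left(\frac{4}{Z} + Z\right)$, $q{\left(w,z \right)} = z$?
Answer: $\frac{5}{105664} \approx 4.732 \cdot 10^{-5}$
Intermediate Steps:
$b{\left(Z,E \right)} = - \frac{16}{Z} - 4 Z$ ($b{\left(Z,E \right)} = - 4 \left(Z + \frac{4}{Z}\right) = - \frac{16}{Z} - 4 Z$)
$\frac{1}{\left(-508\right) b{\left(10,q{\left(0,-4 \right)} \right)}} = \frac{1}{\left(-508\right) \left(- \frac{16}{10} - 40\right)} = \frac{1}{\left(-508\right) \left(\left(-16\right) \frac{1}{10} - 40\right)} = \frac{1}{\left(-508\right) \left(- \frac{8}{5} - 40\right)} = \frac{1}{\left(-508\right) \left(- \frac{208}{5}\right)} = \frac{1}{\frac{105664}{5}} = \frac{5}{105664}$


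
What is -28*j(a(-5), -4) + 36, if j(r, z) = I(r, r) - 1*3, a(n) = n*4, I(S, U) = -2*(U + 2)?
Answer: -888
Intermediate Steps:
I(S, U) = -4 - 2*U (I(S, U) = -2*(2 + U) = -4 - 2*U)
a(n) = 4*n
j(r, z) = -7 - 2*r (j(r, z) = (-4 - 2*r) - 1*3 = (-4 - 2*r) - 3 = -7 - 2*r)
-28*j(a(-5), -4) + 36 = -28*(-7 - 8*(-5)) + 36 = -28*(-7 - 2*(-20)) + 36 = -28*(-7 + 40) + 36 = -28*33 + 36 = -924 + 36 = -888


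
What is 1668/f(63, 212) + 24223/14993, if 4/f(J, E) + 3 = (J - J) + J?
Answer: 375149083/14993 ≈ 25022.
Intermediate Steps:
f(J, E) = 4/(-3 + J) (f(J, E) = 4/(-3 + ((J - J) + J)) = 4/(-3 + (0 + J)) = 4/(-3 + J))
1668/f(63, 212) + 24223/14993 = 1668/((4/(-3 + 63))) + 24223/14993 = 1668/((4/60)) + 24223*(1/14993) = 1668/((4*(1/60))) + 24223/14993 = 1668/(1/15) + 24223/14993 = 1668*15 + 24223/14993 = 25020 + 24223/14993 = 375149083/14993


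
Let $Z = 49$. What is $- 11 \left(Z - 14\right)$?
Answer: $-385$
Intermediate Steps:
$- 11 \left(Z - 14\right) = - 11 \left(49 - 14\right) = \left(-11\right) 35 = -385$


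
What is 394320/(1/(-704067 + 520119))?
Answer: -72534375360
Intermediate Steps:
394320/(1/(-704067 + 520119)) = 394320/(1/(-183948)) = 394320/(-1/183948) = 394320*(-183948) = -72534375360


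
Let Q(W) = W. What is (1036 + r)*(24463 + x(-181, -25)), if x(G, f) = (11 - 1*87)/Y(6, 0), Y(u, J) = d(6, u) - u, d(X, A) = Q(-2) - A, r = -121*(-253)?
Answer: 5420809071/7 ≈ 7.7440e+8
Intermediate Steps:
r = 30613
d(X, A) = -2 - A
Y(u, J) = -2 - 2*u (Y(u, J) = (-2 - u) - u = -2 - 2*u)
x(G, f) = 38/7 (x(G, f) = (11 - 1*87)/(-2 - 2*6) = (11 - 87)/(-2 - 12) = -76/(-14) = -76*(-1/14) = 38/7)
(1036 + r)*(24463 + x(-181, -25)) = (1036 + 30613)*(24463 + 38/7) = 31649*(171279/7) = 5420809071/7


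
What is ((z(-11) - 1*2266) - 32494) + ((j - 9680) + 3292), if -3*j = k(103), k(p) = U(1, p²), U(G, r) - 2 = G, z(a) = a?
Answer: -41160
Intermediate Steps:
U(G, r) = 2 + G
k(p) = 3 (k(p) = 2 + 1 = 3)
j = -1 (j = -⅓*3 = -1)
((z(-11) - 1*2266) - 32494) + ((j - 9680) + 3292) = ((-11 - 1*2266) - 32494) + ((-1 - 9680) + 3292) = ((-11 - 2266) - 32494) + (-9681 + 3292) = (-2277 - 32494) - 6389 = -34771 - 6389 = -41160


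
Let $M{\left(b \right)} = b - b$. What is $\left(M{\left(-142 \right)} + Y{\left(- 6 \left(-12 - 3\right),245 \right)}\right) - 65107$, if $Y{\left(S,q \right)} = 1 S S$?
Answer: $-57007$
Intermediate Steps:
$Y{\left(S,q \right)} = S^{2}$ ($Y{\left(S,q \right)} = S S = S^{2}$)
$M{\left(b \right)} = 0$
$\left(M{\left(-142 \right)} + Y{\left(- 6 \left(-12 - 3\right),245 \right)}\right) - 65107 = \left(0 + \left(- 6 \left(-12 - 3\right)\right)^{2}\right) - 65107 = \left(0 + \left(\left(-6\right) \left(-15\right)\right)^{2}\right) - 65107 = \left(0 + 90^{2}\right) - 65107 = \left(0 + 8100\right) - 65107 = 8100 - 65107 = -57007$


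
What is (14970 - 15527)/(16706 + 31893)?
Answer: -557/48599 ≈ -0.011461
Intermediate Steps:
(14970 - 15527)/(16706 + 31893) = -557/48599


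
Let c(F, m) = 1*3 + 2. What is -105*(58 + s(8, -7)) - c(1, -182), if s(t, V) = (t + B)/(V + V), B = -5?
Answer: -12145/2 ≈ -6072.5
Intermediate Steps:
s(t, V) = (-5 + t)/(2*V) (s(t, V) = (t - 5)/(V + V) = (-5 + t)/((2*V)) = (-5 + t)*(1/(2*V)) = (-5 + t)/(2*V))
c(F, m) = 5 (c(F, m) = 3 + 2 = 5)
-105*(58 + s(8, -7)) - c(1, -182) = -105*(58 + (1/2)*(-5 + 8)/(-7)) - 1*5 = -105*(58 + (1/2)*(-1/7)*3) - 5 = -105*(58 - 3/14) - 5 = -105*809/14 - 5 = -12135/2 - 5 = -12145/2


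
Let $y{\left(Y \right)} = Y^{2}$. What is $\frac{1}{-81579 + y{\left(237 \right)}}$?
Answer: $- \frac{1}{25410} \approx -3.9355 \cdot 10^{-5}$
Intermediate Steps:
$\frac{1}{-81579 + y{\left(237 \right)}} = \frac{1}{-81579 + 237^{2}} = \frac{1}{-81579 + 56169} = \frac{1}{-25410} = - \frac{1}{25410}$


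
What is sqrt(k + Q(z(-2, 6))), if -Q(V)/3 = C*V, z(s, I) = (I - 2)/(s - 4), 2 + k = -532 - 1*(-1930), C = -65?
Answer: sqrt(1266) ≈ 35.581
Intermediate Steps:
k = 1396 (k = -2 + (-532 - 1*(-1930)) = -2 + (-532 + 1930) = -2 + 1398 = 1396)
z(s, I) = (-2 + I)/(-4 + s)
Q(V) = 195*V (Q(V) = -(-195)*V = 195*V)
sqrt(k + Q(z(-2, 6))) = sqrt(1396 + 195*((-2 + 6)/(-4 - 2))) = sqrt(1396 + 195*(4/(-6))) = sqrt(1396 + 195*(-1/6*4)) = sqrt(1396 + 195*(-2/3)) = sqrt(1396 - 130) = sqrt(1266)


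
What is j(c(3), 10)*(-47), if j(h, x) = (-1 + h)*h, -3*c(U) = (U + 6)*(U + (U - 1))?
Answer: -11280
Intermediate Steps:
c(U) = -(-1 + 2*U)*(6 + U)/3 (c(U) = -(U + 6)*(U + (U - 1))/3 = -(6 + U)*(U + (-1 + U))/3 = -(6 + U)*(-1 + 2*U)/3 = -(-1 + 2*U)*(6 + U)/3)
j(h, x) = h*(-1 + h)
j(c(3), 10)*(-47) = ((2 - 11/3*3 - 2/3*3**2)*(-1 + (2 - 11/3*3 - 2/3*3**2)))*(-47) = ((2 - 11 - 2/3*9)*(-1 + (2 - 11 - 2/3*9)))*(-47) = ((2 - 11 - 6)*(-1 + (2 - 11 - 6)))*(-47) = -15*(-1 - 15)*(-47) = -15*(-16)*(-47) = 240*(-47) = -11280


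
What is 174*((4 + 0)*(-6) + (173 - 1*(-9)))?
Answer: 27492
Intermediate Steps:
174*((4 + 0)*(-6) + (173 - 1*(-9))) = 174*(4*(-6) + (173 + 9)) = 174*(-24 + 182) = 174*158 = 27492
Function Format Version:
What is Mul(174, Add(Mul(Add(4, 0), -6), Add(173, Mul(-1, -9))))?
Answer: 27492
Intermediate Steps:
Mul(174, Add(Mul(Add(4, 0), -6), Add(173, Mul(-1, -9)))) = Mul(174, Add(Mul(4, -6), Add(173, 9))) = Mul(174, Add(-24, 182)) = Mul(174, 158) = 27492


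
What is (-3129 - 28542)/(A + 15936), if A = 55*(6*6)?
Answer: -10557/5972 ≈ -1.7677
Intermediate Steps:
A = 1980 (A = 55*36 = 1980)
(-3129 - 28542)/(A + 15936) = (-3129 - 28542)/(1980 + 15936) = -31671/17916 = -31671*1/17916 = -10557/5972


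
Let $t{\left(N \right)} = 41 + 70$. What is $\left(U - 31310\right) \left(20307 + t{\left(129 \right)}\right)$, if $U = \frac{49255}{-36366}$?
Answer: $- \frac{3874889637145}{6061} \approx -6.3931 \cdot 10^{8}$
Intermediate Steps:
$U = - \frac{49255}{36366}$ ($U = 49255 \left(- \frac{1}{36366}\right) = - \frac{49255}{36366} \approx -1.3544$)
$t{\left(N \right)} = 111$
$\left(U - 31310\right) \left(20307 + t{\left(129 \right)}\right) = \left(- \frac{49255}{36366} - 31310\right) \left(20307 + 111\right) = \left(- \frac{1138668715}{36366}\right) 20418 = - \frac{3874889637145}{6061}$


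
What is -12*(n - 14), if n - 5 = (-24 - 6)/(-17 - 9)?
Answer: 1224/13 ≈ 94.154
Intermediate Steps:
n = 80/13 (n = 5 + (-24 - 6)/(-17 - 9) = 5 - 30/(-26) = 5 - 30*(-1/26) = 5 + 15/13 = 80/13 ≈ 6.1538)
-12*(n - 14) = -12*(80/13 - 14) = -12*(-102/13) = 1224/13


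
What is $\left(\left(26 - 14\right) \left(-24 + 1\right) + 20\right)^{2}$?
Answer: $65536$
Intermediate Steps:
$\left(\left(26 - 14\right) \left(-24 + 1\right) + 20\right)^{2} = \left(12 \left(-23\right) + 20\right)^{2} = \left(-276 + 20\right)^{2} = \left(-256\right)^{2} = 65536$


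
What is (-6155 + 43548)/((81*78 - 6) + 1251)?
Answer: 37393/7563 ≈ 4.9442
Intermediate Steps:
(-6155 + 43548)/((81*78 - 6) + 1251) = 37393/((6318 - 6) + 1251) = 37393/(6312 + 1251) = 37393/7563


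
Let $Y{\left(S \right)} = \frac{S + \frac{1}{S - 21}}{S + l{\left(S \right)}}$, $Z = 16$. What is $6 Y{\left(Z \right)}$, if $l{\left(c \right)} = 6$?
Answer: $\frac{237}{55} \approx 4.3091$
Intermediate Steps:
$Y{\left(S \right)} = \frac{S + \frac{1}{-21 + S}}{6 + S}$ ($Y{\left(S \right)} = \frac{S + \frac{1}{S - 21}}{S + 6} = \frac{S + \frac{1}{-21 + S}}{6 + S}$)
$6 Y{\left(Z \right)} = 6 \frac{1 + 16^{2} - 336}{-126 + 16^{2} - 240} = 6 \frac{1 + 256 - 336}{-126 + 256 - 240} = 6 \frac{1}{-110} \left(-79\right) = 6 \left(\left(- \frac{1}{110}\right) \left(-79\right)\right) = 6 \cdot \frac{79}{110} = \frac{237}{55}$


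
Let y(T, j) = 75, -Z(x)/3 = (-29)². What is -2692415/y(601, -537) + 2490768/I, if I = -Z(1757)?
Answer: -440410363/12615 ≈ -34912.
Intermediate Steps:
Z(x) = -2523 (Z(x) = -3*(-29)² = -3*841 = -2523)
I = 2523 (I = -1*(-2523) = 2523)
-2692415/y(601, -537) + 2490768/I = -2692415/75 + 2490768/2523 = -2692415*1/75 + 2490768*(1/2523) = -538483/15 + 830256/841 = -440410363/12615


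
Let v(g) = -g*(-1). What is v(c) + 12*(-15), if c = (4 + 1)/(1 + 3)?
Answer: -715/4 ≈ -178.75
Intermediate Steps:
c = 5/4 ≈ 1.2500
v(g) = g
v(c) + 12*(-15) = 5/4 + 12*(-15) = 5/4 - 180 = -715/4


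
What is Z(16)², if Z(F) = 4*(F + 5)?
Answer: 7056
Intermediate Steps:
Z(F) = 20 + 4*F (Z(F) = 4*(5 + F) = 20 + 4*F)
Z(16)² = (20 + 4*16)² = (20 + 64)² = 84² = 7056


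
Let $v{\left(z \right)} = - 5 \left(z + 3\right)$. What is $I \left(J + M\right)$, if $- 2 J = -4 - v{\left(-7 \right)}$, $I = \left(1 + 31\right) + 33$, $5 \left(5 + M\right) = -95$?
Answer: $-780$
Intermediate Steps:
$M = -24$ ($M = -5 + \frac{1}{5} \left(-95\right) = -5 - 19 = -24$)
$I = 65$ ($I = 32 + 33 = 65$)
$v{\left(z \right)} = -15 - 5 z$ ($v{\left(z \right)} = - 5 \left(3 + z\right) = -15 - 5 z$)
$J = 12$ ($J = - \frac{-4 - \left(-15 - -35\right)}{2} = - \frac{-4 - \left(-15 + 35\right)}{2} = - \frac{-4 - 20}{2} = \left(- \frac{1}{2}\right) \left(-24\right) = 12$)
$I \left(J + M\right) = 65 \left(12 - 24\right) = 65 \left(-12\right) = -780$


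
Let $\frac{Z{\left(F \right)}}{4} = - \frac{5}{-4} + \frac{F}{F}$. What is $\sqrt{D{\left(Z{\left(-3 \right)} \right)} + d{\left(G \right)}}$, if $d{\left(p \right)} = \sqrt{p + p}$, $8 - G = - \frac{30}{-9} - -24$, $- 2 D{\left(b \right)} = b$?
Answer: $\frac{\sqrt{-162 + 24 i \sqrt{87}}}{6} \approx 1.2601 + 2.4674 i$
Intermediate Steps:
$Z{\left(F \right)} = 9$ ($Z{\left(F \right)} = 4 \left(- \frac{5}{-4} + \frac{F}{F}\right) = 4 \left(\left(-5\right) \left(- \frac{1}{4}\right) + 1\right) = 4 \left(\frac{5}{4} + 1\right) = 4 \cdot \frac{9}{4} = 9$)
$D{\left(b \right)} = - \frac{b}{2}$
$G = - \frac{58}{3}$ ($G = 8 - \left(- \frac{30}{-9} - -24\right) = 8 - \left(\left(-30\right) \left(- \frac{1}{9}\right) + 24\right) = 8 - \left(\frac{10}{3} + 24\right) = 8 - \frac{82}{3} = - \frac{58}{3} \approx -19.333$)
$d{\left(p \right)} = \sqrt{2} \sqrt{p}$ ($d{\left(p \right)} = \sqrt{2 p} = \sqrt{2} \sqrt{p}$)
$\sqrt{D{\left(Z{\left(-3 \right)} \right)} + d{\left(G \right)}} = \sqrt{\left(- \frac{1}{2}\right) 9 + \sqrt{2} \sqrt{- \frac{58}{3}}} = \sqrt{- \frac{9}{2} + \sqrt{2} \frac{i \sqrt{174}}{3}} = \sqrt{- \frac{9}{2} + \frac{2 i \sqrt{87}}{3}}$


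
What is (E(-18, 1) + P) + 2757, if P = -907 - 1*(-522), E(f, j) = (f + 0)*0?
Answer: 2372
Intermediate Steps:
E(f, j) = 0 (E(f, j) = f*0 = 0)
P = -385 (P = -907 + 522 = -385)
(E(-18, 1) + P) + 2757 = (0 - 385) + 2757 = -385 + 2757 = 2372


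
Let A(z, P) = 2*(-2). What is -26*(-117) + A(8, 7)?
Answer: 3038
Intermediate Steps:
A(z, P) = -4
-26*(-117) + A(8, 7) = -26*(-117) - 4 = 3042 - 4 = 3038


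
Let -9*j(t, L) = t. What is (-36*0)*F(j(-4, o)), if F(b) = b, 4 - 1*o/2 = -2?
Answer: 0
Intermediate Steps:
o = 12 (o = 8 - 2*(-2) = 8 + 4 = 12)
j(t, L) = -t/9
(-36*0)*F(j(-4, o)) = (-36*0)*(-1/9*(-4)) = 0*(4/9) = 0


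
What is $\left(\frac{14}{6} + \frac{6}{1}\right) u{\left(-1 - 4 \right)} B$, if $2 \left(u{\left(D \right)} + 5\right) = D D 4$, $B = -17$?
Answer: $-6375$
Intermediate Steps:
$u{\left(D \right)} = -5 + 2 D^{2}$ ($u{\left(D \right)} = -5 + \frac{D D 4}{2} = -5 + \frac{D^{2} \cdot 4}{2} = -5 + \frac{4 D^{2}}{2} = -5 + 2 D^{2}$)
$\left(\frac{14}{6} + \frac{6}{1}\right) u{\left(-1 - 4 \right)} B = \left(\frac{14}{6} + \frac{6}{1}\right) \left(-5 + 2 \left(-1 - 4\right)^{2}\right) \left(-17\right) = \left(14 \cdot \frac{1}{6} + 6 \cdot 1\right) \left(-5 + 2 \left(-1 - 4\right)^{2}\right) \left(-17\right) = \left(\frac{7}{3} + 6\right) \left(-5 + 2 \left(-5\right)^{2}\right) \left(-17\right) = \frac{25 \left(-5 + 2 \cdot 25\right)}{3} \left(-17\right) = \frac{25 \left(-5 + 50\right)}{3} \left(-17\right) = \frac{25}{3} \cdot 45 \left(-17\right) = 375 \left(-17\right) = -6375$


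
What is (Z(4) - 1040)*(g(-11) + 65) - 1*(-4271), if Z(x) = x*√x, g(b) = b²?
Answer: -187681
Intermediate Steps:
Z(x) = x^(3/2)
(Z(4) - 1040)*(g(-11) + 65) - 1*(-4271) = (4^(3/2) - 1040)*((-11)² + 65) - 1*(-4271) = (8 - 1040)*(121 + 65) + 4271 = -1032*186 + 4271 = -191952 + 4271 = -187681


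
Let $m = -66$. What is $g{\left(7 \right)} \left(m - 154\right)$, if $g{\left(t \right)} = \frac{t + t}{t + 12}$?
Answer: $- \frac{3080}{19} \approx -162.11$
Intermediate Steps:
$g{\left(t \right)} = \frac{2 t}{12 + t}$
$g{\left(7 \right)} \left(m - 154\right) = 2 \cdot 7 \frac{1}{12 + 7} \left(-66 - 154\right) = 2 \cdot 7 \cdot \frac{1}{19} \left(-220\right) = \frac{14}{19} \left(-220\right) = - \frac{3080}{19}$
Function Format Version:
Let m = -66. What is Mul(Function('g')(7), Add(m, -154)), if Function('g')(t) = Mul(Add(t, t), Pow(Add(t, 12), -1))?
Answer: Rational(-3080, 19) ≈ -162.11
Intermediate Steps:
Function('g')(t) = Mul(2, t, Pow(Add(12, t), -1)) (Function('g')(t) = Mul(Mul(2, t), Pow(Add(12, t), -1)) = Mul(2, t, Pow(Add(12, t), -1)))
Mul(Function('g')(7), Add(m, -154)) = Mul(Mul(2, 7, Pow(Add(12, 7), -1)), Add(-66, -154)) = Mul(Mul(2, 7, Pow(19, -1)), -220) = Mul(Mul(2, 7, Rational(1, 19)), -220) = Mul(Rational(14, 19), -220) = Rational(-3080, 19)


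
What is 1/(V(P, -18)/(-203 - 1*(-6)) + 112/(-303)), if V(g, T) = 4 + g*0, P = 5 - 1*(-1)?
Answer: -59691/23276 ≈ -2.5645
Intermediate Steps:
P = 6 (P = 5 + 1 = 6)
V(g, T) = 4 (V(g, T) = 4 + 0 = 4)
1/(V(P, -18)/(-203 - 1*(-6)) + 112/(-303)) = 1/(4/(-203 - 1*(-6)) + 112/(-303)) = 1/(4/(-203 + 6) + 112*(-1/303)) = 1/(4/(-197) - 112/303) = 1/(4*(-1/197) - 112/303) = 1/(-4/197 - 112/303) = 1/(-23276/59691) = -59691/23276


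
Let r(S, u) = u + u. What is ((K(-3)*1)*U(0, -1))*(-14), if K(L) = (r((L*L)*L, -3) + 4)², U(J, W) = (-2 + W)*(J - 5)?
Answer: -840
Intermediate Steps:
U(J, W) = (-5 + J)*(-2 + W) (U(J, W) = (-2 + W)*(-5 + J) = (-5 + J)*(-2 + W))
r(S, u) = 2*u
K(L) = 4 (K(L) = (2*(-3) + 4)² = (-6 + 4)² = (-2)² = 4)
((K(-3)*1)*U(0, -1))*(-14) = ((4*1)*(10 - 5*(-1) - 2*0 + 0*(-1)))*(-14) = (4*(10 + 5 + 0 + 0))*(-14) = (4*15)*(-14) = 60*(-14) = -840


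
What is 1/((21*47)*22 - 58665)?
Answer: -1/36951 ≈ -2.7063e-5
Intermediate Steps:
1/((21*47)*22 - 58665) = 1/(987*22 - 58665) = 1/(21714 - 58665) = 1/(-36951) = -1/36951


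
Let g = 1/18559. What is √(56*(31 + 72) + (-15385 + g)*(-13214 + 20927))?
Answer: I*√40870397669038930/18559 ≈ 10893.0*I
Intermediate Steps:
g = 1/18559 ≈ 5.3882e-5
√(56*(31 + 72) + (-15385 + g)*(-13214 + 20927)) = √(56*(31 + 72) + (-15385 + 1/18559)*(-13214 + 20927)) = √(56*103 - 285530214/18559*7713) = √(5768 - 2202294540582/18559) = √(-2202187492270/18559) = I*√40870397669038930/18559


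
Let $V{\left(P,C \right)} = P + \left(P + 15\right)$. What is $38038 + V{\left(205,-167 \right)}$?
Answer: $38463$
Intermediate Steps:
$V{\left(P,C \right)} = 15 + 2 P$ ($V{\left(P,C \right)} = P + \left(15 + P\right) = 15 + 2 P$)
$38038 + V{\left(205,-167 \right)} = 38038 + \left(15 + 2 \cdot 205\right) = 38038 + \left(15 + 410\right) = 38038 + 425 = 38463$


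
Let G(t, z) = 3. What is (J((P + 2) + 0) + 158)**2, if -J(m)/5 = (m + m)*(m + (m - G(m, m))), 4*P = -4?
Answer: 28224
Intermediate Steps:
P = -1 (P = (1/4)*(-4) = -1)
J(m) = -10*m*(-3 + 2*m) (J(m) = -5*(m + m)*(m + (m - 1*3)) = -5*2*m*(m + (m - 3)) = -5*2*m*(m + (-3 + m)) = -5*2*m*(-3 + 2*m) = -10*m*(-3 + 2*m))
(J((P + 2) + 0) + 158)**2 = (10*((-1 + 2) + 0)*(3 - 2*((-1 + 2) + 0)) + 158)**2 = (10*(1 + 0)*(3 - 2*(1 + 0)) + 158)**2 = (10*1*(3 - 2*1) + 158)**2 = (10*1*(3 - 2) + 158)**2 = (10*1*1 + 158)**2 = (10 + 158)**2 = 168**2 = 28224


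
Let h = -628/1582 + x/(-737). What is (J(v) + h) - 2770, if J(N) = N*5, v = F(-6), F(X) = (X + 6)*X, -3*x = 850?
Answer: -4844477674/1748901 ≈ -2770.0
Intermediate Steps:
x = -850/3 (x = -⅓*850 = -850/3 ≈ -283.33)
F(X) = X*(6 + X) (F(X) = (6 + X)*X = X*(6 + X))
v = 0 (v = -6*(6 - 6) = -6*0 = 0)
h = -21904/1748901 (h = -628/1582 - 850/3/(-737) = -628*1/1582 - 850/3*(-1/737) = -314/791 + 850/2211 = -21904/1748901 ≈ -0.012524)
J(N) = 5*N
(J(v) + h) - 2770 = (5*0 - 21904/1748901) - 2770 = (0 - 21904/1748901) - 2770 = -21904/1748901 - 2770 = -4844477674/1748901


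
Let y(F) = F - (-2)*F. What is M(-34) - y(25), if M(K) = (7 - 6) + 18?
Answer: -56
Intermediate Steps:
M(K) = 19 (M(K) = 1 + 18 = 19)
y(F) = 3*F (y(F) = F + 2*F = 3*F)
M(-34) - y(25) = 19 - 3*25 = 19 - 1*75 = 19 - 75 = -56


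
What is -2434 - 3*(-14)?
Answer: -2392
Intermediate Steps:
-2434 - 3*(-14) = -2434 - 1*(-42) = -2434 + 42 = -2392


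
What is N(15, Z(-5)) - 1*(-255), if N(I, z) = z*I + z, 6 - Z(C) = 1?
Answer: 335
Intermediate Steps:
Z(C) = 5 (Z(C) = 6 - 1*1 = 6 - 1 = 5)
N(I, z) = z + I*z (N(I, z) = I*z + z = z + I*z)
N(15, Z(-5)) - 1*(-255) = 5*(1 + 15) - 1*(-255) = 5*16 + 255 = 80 + 255 = 335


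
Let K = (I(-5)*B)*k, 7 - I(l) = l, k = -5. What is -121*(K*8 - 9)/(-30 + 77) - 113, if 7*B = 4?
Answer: 202766/329 ≈ 616.31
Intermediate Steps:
B = 4/7 (B = (⅐)*4 = 4/7 ≈ 0.57143)
I(l) = 7 - l
K = -240/7 (K = ((7 - 1*(-5))*(4/7))*(-5) = ((7 + 5)*(4/7))*(-5) = (12*(4/7))*(-5) = (48/7)*(-5) = -240/7 ≈ -34.286)
-121*(K*8 - 9)/(-30 + 77) - 113 = -121*(-240/7*8 - 9)/(-30 + 77) - 113 = -121*(-1920/7 - 9)/47 - 113 = -(-239943)/(7*47) - 113 = -121*(-1983/329) - 113 = 239943/329 - 113 = 202766/329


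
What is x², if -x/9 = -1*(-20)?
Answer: 32400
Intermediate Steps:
x = -180 (x = -(-9)*(-20) = -9*20 = -180)
x² = (-180)² = 32400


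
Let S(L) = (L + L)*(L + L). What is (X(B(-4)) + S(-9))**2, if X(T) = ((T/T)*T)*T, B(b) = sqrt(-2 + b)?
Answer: 101124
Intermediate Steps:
X(T) = T**2 (X(T) = (1*T)*T = T*T = T**2)
S(L) = 4*L**2 (S(L) = (2*L)*(2*L) = 4*L**2)
(X(B(-4)) + S(-9))**2 = ((sqrt(-2 - 4))**2 + 4*(-9)**2)**2 = ((sqrt(-6))**2 + 4*81)**2 = ((I*sqrt(6))**2 + 324)**2 = (-6 + 324)**2 = 318**2 = 101124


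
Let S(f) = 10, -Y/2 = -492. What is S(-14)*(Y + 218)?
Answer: 12020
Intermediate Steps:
Y = 984 (Y = -2*(-492) = 984)
S(-14)*(Y + 218) = 10*(984 + 218) = 10*1202 = 12020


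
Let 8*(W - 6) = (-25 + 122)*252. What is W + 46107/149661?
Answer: 101829613/33258 ≈ 3061.8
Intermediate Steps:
W = 6123/2 (W = 6 + ((-25 + 122)*252)/8 = 6 + (97*252)/8 = 6 + (⅛)*24444 = 6 + 6111/2 = 6123/2 ≈ 3061.5)
W + 46107/149661 = 6123/2 + 46107/149661 = 6123/2 + 46107*(1/149661) = 6123/2 + 5123/16629 = 101829613/33258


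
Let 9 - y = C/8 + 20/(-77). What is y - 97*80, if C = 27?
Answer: -4776535/616 ≈ -7754.1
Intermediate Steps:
y = 3625/616 (y = 9 - (27/8 + 20/(-77)) = 9 - (27*(⅛) + 20*(-1/77)) = 9 - (27/8 - 20/77) = 9 - 1*1919/616 = 9 - 1919/616 = 3625/616 ≈ 5.8847)
y - 97*80 = 3625/616 - 97*80 = 3625/616 - 7760 = -4776535/616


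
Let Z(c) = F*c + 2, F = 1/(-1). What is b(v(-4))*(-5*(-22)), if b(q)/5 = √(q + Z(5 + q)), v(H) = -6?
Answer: 550*I*√3 ≈ 952.63*I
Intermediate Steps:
F = -1
Z(c) = 2 - c (Z(c) = -c + 2 = 2 - c)
b(q) = 5*I*√3 (b(q) = 5*√(q + (2 - (5 + q))) = 5*√(q + (2 + (-5 - q))) = 5*√(q + (-3 - q)) = 5*√(-3) = 5*(I*√3) = 5*I*√3)
b(v(-4))*(-5*(-22)) = (5*I*√3)*(-5*(-22)) = (5*I*√3)*110 = 550*I*√3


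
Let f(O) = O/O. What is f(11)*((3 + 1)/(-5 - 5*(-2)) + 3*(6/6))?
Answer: 19/5 ≈ 3.8000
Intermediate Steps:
f(O) = 1
f(11)*((3 + 1)/(-5 - 5*(-2)) + 3*(6/6)) = 1*((3 + 1)/(-5 - 5*(-2)) + 3*(6/6)) = 1*(4/(-5 + 10) + 3*(6*(1/6))) = 1*(4/5 + 3*1) = 1*(4*(1/5) + 3) = 1*(4/5 + 3) = 1*(19/5) = 19/5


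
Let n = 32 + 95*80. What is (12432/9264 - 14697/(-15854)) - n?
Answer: -23345618797/3059822 ≈ -7629.7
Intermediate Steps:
n = 7632 (n = 32 + 7600 = 7632)
(12432/9264 - 14697/(-15854)) - n = (12432/9264 - 14697/(-15854)) - 1*7632 = (12432*(1/9264) - 14697*(-1/15854)) - 7632 = (259/193 + 14697/15854) - 7632 = 6942707/3059822 - 7632 = -23345618797/3059822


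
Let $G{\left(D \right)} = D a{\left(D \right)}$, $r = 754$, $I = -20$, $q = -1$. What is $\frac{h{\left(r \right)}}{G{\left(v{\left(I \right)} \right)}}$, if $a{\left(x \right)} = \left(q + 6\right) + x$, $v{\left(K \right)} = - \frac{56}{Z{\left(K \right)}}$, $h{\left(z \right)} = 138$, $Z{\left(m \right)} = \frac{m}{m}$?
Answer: $\frac{23}{476} \approx 0.048319$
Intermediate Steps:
$Z{\left(m \right)} = 1$
$v{\left(K \right)} = -56$ ($v{\left(K \right)} = - \frac{56}{1} = \left(-56\right) 1 = -56$)
$a{\left(x \right)} = 5 + x$ ($a{\left(x \right)} = \left(-1 + 6\right) + x = 5 + x$)
$G{\left(D \right)} = D \left(5 + D\right)$
$\frac{h{\left(r \right)}}{G{\left(v{\left(I \right)} \right)}} = \frac{138}{\left(-56\right) \left(5 - 56\right)} = \frac{138}{\left(-56\right) \left(-51\right)} = \frac{138}{2856} = 138 \cdot \frac{1}{2856} = \frac{23}{476}$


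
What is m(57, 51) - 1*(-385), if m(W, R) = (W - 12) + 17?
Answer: 447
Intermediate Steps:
m(W, R) = 5 + W (m(W, R) = (-12 + W) + 17 = 5 + W)
m(57, 51) - 1*(-385) = (5 + 57) - 1*(-385) = 62 + 385 = 447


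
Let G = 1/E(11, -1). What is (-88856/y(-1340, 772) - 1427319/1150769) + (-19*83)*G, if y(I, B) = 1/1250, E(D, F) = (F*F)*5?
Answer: -639081386049308/5753845 ≈ -1.1107e+8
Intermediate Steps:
E(D, F) = 5*F² (E(D, F) = F²*5 = 5*F²)
y(I, B) = 1/1250
G = ⅕ (G = 1/(5*(-1)²) = 1/(5*1) = 1/5 = ⅕ ≈ 0.20000)
(-88856/y(-1340, 772) - 1427319/1150769) + (-19*83)*G = (-88856/1/1250 - 1427319/1150769) - 19*83*(⅕) = (-88856*1250 - 1427319*1/1150769) - 1577*⅕ = (-111070000 - 1427319/1150769) - 1577/5 = -127815914257319/1150769 - 1577/5 = -639081386049308/5753845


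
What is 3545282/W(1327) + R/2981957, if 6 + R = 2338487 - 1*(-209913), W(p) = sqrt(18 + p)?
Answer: 2548394/2981957 + 3545282*sqrt(1345)/1345 ≈ 96670.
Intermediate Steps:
R = 2548394 (R = -6 + (2338487 - 1*(-209913)) = -6 + (2338487 + 209913) = -6 + 2548400 = 2548394)
3545282/W(1327) + R/2981957 = 3545282/(sqrt(18 + 1327)) + 2548394/2981957 = 3545282/(sqrt(1345)) + 2548394*(1/2981957) = 3545282*(sqrt(1345)/1345) + 2548394/2981957 = 3545282*sqrt(1345)/1345 + 2548394/2981957 = 2548394/2981957 + 3545282*sqrt(1345)/1345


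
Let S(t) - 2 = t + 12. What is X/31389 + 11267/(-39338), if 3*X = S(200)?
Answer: -1052561257/3704341446 ≈ -0.28414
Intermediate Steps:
S(t) = 14 + t (S(t) = 2 + (t + 12) = 2 + (12 + t) = 14 + t)
X = 214/3 (X = (14 + 200)/3 = (⅓)*214 = 214/3 ≈ 71.333)
X/31389 + 11267/(-39338) = (214/3)/31389 + 11267/(-39338) = (214/3)*(1/31389) + 11267*(-1/39338) = 214/94167 - 11267/39338 = -1052561257/3704341446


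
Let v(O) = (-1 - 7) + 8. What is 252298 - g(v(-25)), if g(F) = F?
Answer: 252298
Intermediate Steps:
v(O) = 0 (v(O) = -8 + 8 = 0)
252298 - g(v(-25)) = 252298 - 1*0 = 252298 + 0 = 252298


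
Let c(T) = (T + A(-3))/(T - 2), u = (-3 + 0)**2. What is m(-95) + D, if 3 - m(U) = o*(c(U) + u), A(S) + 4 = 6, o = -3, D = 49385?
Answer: 4793534/97 ≈ 49418.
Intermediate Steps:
u = 9 (u = (-3)**2 = 9)
A(S) = 2 (A(S) = -4 + 6 = 2)
c(T) = (2 + T)/(-2 + T) (c(T) = (T + 2)/(T - 2) = (2 + T)/(-2 + T))
m(U) = 30 + 3*(2 + U)/(-2 + U) (m(U) = 3 - (-3)*((2 + U)/(-2 + U) + 9) = 3 - (-3)*(9 + (2 + U)/(-2 + U)) = 3 - (-27 - 3*(2 + U)/(-2 + U)) = 3 + (27 + 3*(2 + U)/(-2 + U)) = 30 + 3*(2 + U)/(-2 + U))
m(-95) + D = 3*(-18 + 11*(-95))/(-2 - 95) + 49385 = 3*(-18 - 1045)/(-97) + 49385 = 3*(-1/97)*(-1063) + 49385 = 3189/97 + 49385 = 4793534/97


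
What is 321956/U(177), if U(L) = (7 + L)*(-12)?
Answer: -80489/552 ≈ -145.81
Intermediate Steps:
U(L) = -84 - 12*L
321956/U(177) = 321956/(-84 - 12*177) = 321956/(-84 - 2124) = 321956/(-2208) = 321956*(-1/2208) = -80489/552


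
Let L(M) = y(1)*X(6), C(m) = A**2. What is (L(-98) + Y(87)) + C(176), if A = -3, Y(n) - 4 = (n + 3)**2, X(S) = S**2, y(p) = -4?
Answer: 7969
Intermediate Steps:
Y(n) = 4 + (3 + n)**2 (Y(n) = 4 + (n + 3)**2 = 4 + (3 + n)**2)
C(m) = 9 (C(m) = (-3)**2 = 9)
L(M) = -144 (L(M) = -4*6**2 = -4*36 = -144)
(L(-98) + Y(87)) + C(176) = (-144 + (4 + (3 + 87)**2)) + 9 = (-144 + (4 + 90**2)) + 9 = (-144 + (4 + 8100)) + 9 = (-144 + 8104) + 9 = 7960 + 9 = 7969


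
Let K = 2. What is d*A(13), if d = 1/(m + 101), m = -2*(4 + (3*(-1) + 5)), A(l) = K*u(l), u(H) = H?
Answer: 26/89 ≈ 0.29213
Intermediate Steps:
A(l) = 2*l
m = -12 (m = -2*(4 + (-3 + 5)) = -2*(4 + 2) = -2*6 = -12)
d = 1/89 (d = 1/(-12 + 101) = 1/89 ≈ 0.011236)
d*A(13) = (2*13)/89 = (1/89)*26 = 26/89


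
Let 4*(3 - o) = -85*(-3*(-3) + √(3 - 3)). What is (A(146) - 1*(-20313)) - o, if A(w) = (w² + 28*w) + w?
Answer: 182675/4 ≈ 45669.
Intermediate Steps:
A(w) = w² + 29*w
o = 777/4 (o = 3 - (-85)*(-3*(-3) + √(3 - 3))/4 = 3 - (-85)*(9 + √0)/4 = 3 - (-85)*(9 + 0)/4 = 3 - (-85)*9/4 = 3 - ¼*(-765) = 3 + 765/4 = 777/4 ≈ 194.25)
(A(146) - 1*(-20313)) - o = (146*(29 + 146) - 1*(-20313)) - 1*777/4 = (146*175 + 20313) - 777/4 = (25550 + 20313) - 777/4 = 45863 - 777/4 = 182675/4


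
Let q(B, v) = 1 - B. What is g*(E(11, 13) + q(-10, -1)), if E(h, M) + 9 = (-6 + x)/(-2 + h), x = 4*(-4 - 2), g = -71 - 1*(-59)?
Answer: 16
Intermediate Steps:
g = -12 (g = -71 + 59 = -12)
x = -24 (x = 4*(-6) = -24)
E(h, M) = -9 - 30/(-2 + h) (E(h, M) = -9 + (-6 - 24)/(-2 + h) = -9 - 30/(-2 + h))
g*(E(11, 13) + q(-10, -1)) = -12*(3*(-4 - 3*11)/(-2 + 11) + (1 - 1*(-10))) = -12*(3*(-4 - 33)/9 + (1 + 10)) = -12*(3*(1/9)*(-37) + 11) = -12*(-37/3 + 11) = -12*(-4/3) = 16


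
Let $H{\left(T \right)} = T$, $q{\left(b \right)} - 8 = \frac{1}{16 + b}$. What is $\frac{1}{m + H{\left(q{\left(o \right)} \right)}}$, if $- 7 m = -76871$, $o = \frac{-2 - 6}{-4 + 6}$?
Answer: $\frac{84}{923131} \approx 9.0995 \cdot 10^{-5}$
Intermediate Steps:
$o = -4$ ($o = - \frac{8}{2} = \left(-8\right) \frac{1}{2} = -4$)
$q{\left(b \right)} = 8 + \frac{1}{16 + b}$
$m = \frac{76871}{7}$ ($m = \left(- \frac{1}{7}\right) \left(-76871\right) = \frac{76871}{7} \approx 10982.0$)
$\frac{1}{m + H{\left(q{\left(o \right)} \right)}} = \frac{1}{\frac{76871}{7} + \frac{129 + 8 \left(-4\right)}{16 - 4}} = \frac{1}{\frac{76871}{7} + \frac{129 - 32}{12}} = \frac{1}{\frac{76871}{7} + \frac{1}{12} \cdot 97} = \frac{1}{\frac{76871}{7} + \frac{97}{12}} = \frac{1}{\frac{923131}{84}} = \frac{84}{923131}$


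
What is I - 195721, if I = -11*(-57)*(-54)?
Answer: -229579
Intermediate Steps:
I = -33858 (I = 627*(-54) = -33858)
I - 195721 = -33858 - 195721 = -229579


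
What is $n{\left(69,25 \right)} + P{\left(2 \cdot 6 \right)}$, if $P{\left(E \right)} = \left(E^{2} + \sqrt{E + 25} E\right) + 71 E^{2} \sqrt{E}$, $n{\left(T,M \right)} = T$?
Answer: $213 + 12 \sqrt{37} + 20448 \sqrt{3} \approx 35703.0$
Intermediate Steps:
$P{\left(E \right)} = E^{2} + 71 E^{\frac{5}{2}} + E \sqrt{25 + E}$ ($P{\left(E \right)} = \left(E^{2} + \sqrt{25 + E} E\right) + 71 E^{\frac{5}{2}} = \left(E^{2} + E \sqrt{25 + E}\right) + 71 E^{\frac{5}{2}} = E^{2} + 71 E^{\frac{5}{2}} + E \sqrt{25 + E}$)
$n{\left(69,25 \right)} + P{\left(2 \cdot 6 \right)} = 69 + \left(\left(2 \cdot 6\right)^{2} + 71 \left(2 \cdot 6\right)^{\frac{5}{2}} + 2 \cdot 6 \sqrt{25 + 2 \cdot 6}\right) = 69 + \left(12^{2} + 71 \cdot 12^{\frac{5}{2}} + 12 \sqrt{25 + 12}\right) = 69 + \left(144 + 71 \cdot 288 \sqrt{3} + 12 \sqrt{37}\right) = 69 + \left(144 + 20448 \sqrt{3} + 12 \sqrt{37}\right) = 69 + \left(144 + 12 \sqrt{37} + 20448 \sqrt{3}\right) = 213 + 12 \sqrt{37} + 20448 \sqrt{3}$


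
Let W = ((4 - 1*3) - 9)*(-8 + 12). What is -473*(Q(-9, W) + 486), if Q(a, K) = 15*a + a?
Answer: -161766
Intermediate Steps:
W = -32 (W = ((4 - 3) - 9)*4 = (1 - 9)*4 = -8*4 = -32)
Q(a, K) = 16*a
-473*(Q(-9, W) + 486) = -473*(16*(-9) + 486) = -473*(-144 + 486) = -473*342 = -161766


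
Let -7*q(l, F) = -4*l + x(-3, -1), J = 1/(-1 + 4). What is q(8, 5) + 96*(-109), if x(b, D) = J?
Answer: -219649/21 ≈ -10459.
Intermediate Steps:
J = ⅓ (J = 1/3 = ⅓ ≈ 0.33333)
x(b, D) = ⅓
q(l, F) = -1/21 + 4*l/7 (q(l, F) = -(-4*l + ⅓)/7 = -(⅓ - 4*l)/7 = -1/21 + 4*l/7)
q(8, 5) + 96*(-109) = (-1/21 + (4/7)*8) + 96*(-109) = (-1/21 + 32/7) - 10464 = 95/21 - 10464 = -219649/21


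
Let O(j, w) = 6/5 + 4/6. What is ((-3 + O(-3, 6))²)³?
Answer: 24137569/11390625 ≈ 2.1191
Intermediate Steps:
O(j, w) = 28/15 (O(j, w) = 6*(⅕) + 4*(⅙) = 6/5 + ⅔ = 28/15)
((-3 + O(-3, 6))²)³ = ((-3 + 28/15)²)³ = ((-17/15)²)³ = (289/225)³ = 24137569/11390625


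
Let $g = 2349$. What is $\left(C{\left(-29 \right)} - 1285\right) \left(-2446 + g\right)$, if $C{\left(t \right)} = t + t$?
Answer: $130271$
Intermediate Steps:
$C{\left(t \right)} = 2 t$
$\left(C{\left(-29 \right)} - 1285\right) \left(-2446 + g\right) = \left(2 \left(-29\right) - 1285\right) \left(-2446 + 2349\right) = \left(-58 - 1285\right) \left(-97\right) = \left(-1343\right) \left(-97\right) = 130271$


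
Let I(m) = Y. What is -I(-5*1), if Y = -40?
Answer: 40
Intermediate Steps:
I(m) = -40
-I(-5*1) = -1*(-40) = 40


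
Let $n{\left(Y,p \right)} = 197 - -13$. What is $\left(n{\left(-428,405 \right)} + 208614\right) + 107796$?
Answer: $316620$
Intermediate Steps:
$n{\left(Y,p \right)} = 210$ ($n{\left(Y,p \right)} = 197 + 13 = 210$)
$\left(n{\left(-428,405 \right)} + 208614\right) + 107796 = \left(210 + 208614\right) + 107796 = 208824 + 107796 = 316620$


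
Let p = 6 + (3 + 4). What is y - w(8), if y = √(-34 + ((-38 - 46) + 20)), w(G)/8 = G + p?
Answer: -168 + 7*I*√2 ≈ -168.0 + 9.8995*I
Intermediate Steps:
p = 13 (p = 6 + 7 = 13)
w(G) = 104 + 8*G (w(G) = 8*(G + 13) = 8*(13 + G) = 104 + 8*G)
y = 7*I*√2 (y = √(-34 + (-84 + 20)) = √(-34 - 64) = √(-98) = 7*I*√2 ≈ 9.8995*I)
y - w(8) = 7*I*√2 - (104 + 8*8) = 7*I*√2 - (104 + 64) = 7*I*√2 - 1*168 = 7*I*√2 - 168 = -168 + 7*I*√2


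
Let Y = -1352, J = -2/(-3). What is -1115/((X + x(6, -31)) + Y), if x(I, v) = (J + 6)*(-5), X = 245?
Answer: 3345/3421 ≈ 0.97778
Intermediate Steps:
J = ⅔ (J = -2*(-⅓) = ⅔ ≈ 0.66667)
x(I, v) = -100/3 (x(I, v) = (⅔ + 6)*(-5) = (20/3)*(-5) = -100/3)
-1115/((X + x(6, -31)) + Y) = -1115/((245 - 100/3) - 1352) = -1115/(635/3 - 1352) = -1115/(-3421/3) = -1115*(-3/3421) = 3345/3421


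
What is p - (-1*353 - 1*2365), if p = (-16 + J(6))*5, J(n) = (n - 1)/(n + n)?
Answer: 31681/12 ≈ 2640.1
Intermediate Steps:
J(n) = (-1 + n)/(2*n) (J(n) = (-1 + n)/((2*n)) = (-1 + n)*(1/(2*n)) = (-1 + n)/(2*n))
p = -935/12 (p = (-16 + (1/2)*(-1 + 6)/6)*5 = (-16 + (1/2)*(1/6)*5)*5 = (-16 + 5/12)*5 = -187/12*5 = -935/12 ≈ -77.917)
p - (-1*353 - 1*2365) = -935/12 - (-1*353 - 1*2365) = -935/12 - (-353 - 2365) = -935/12 - 1*(-2718) = -935/12 + 2718 = 31681/12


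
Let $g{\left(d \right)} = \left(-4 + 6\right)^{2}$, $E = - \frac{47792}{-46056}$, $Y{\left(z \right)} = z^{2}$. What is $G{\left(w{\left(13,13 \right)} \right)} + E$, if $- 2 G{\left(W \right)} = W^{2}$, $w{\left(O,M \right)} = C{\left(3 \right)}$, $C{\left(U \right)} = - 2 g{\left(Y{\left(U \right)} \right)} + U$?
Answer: $- \frac{131977}{11514} \approx -11.462$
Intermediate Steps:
$E = \frac{5974}{5757}$ ($E = \left(-47792\right) \left(- \frac{1}{46056}\right) = \frac{5974}{5757} \approx 1.0377$)
$g{\left(d \right)} = 4$ ($g{\left(d \right)} = 2^{2} = 4$)
$C{\left(U \right)} = -8 + U$ ($C{\left(U \right)} = \left(-2\right) 4 + U = -8 + U$)
$w{\left(O,M \right)} = -5$ ($w{\left(O,M \right)} = -8 + 3 = -5$)
$G{\left(W \right)} = - \frac{W^{2}}{2}$
$G{\left(w{\left(13,13 \right)} \right)} + E = - \frac{\left(-5\right)^{2}}{2} + \frac{5974}{5757} = \left(- \frac{1}{2}\right) 25 + \frac{5974}{5757} = - \frac{25}{2} + \frac{5974}{5757} = - \frac{131977}{11514}$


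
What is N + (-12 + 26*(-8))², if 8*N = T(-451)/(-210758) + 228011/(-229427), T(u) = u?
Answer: 18722456546204439/386828605328 ≈ 48400.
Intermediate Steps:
N = -47951670761/386828605328 (N = (-451/(-210758) + 228011/(-229427))/8 = (-451*(-1/210758) + 228011*(-1/229427))/8 = (451/210758 - 228011/229427)/8 = (⅛)*(-47951670761/48353575666) = -47951670761/386828605328 ≈ -0.12396)
N + (-12 + 26*(-8))² = -47951670761/386828605328 + (-12 + 26*(-8))² = -47951670761/386828605328 + (-12 - 208)² = -47951670761/386828605328 + (-220)² = -47951670761/386828605328 + 48400 = 18722456546204439/386828605328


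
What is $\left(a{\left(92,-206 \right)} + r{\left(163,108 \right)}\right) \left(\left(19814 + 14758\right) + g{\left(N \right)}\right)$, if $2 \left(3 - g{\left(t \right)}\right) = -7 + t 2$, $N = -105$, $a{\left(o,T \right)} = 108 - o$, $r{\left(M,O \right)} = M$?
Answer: $\frac{12416693}{2} \approx 6.2083 \cdot 10^{6}$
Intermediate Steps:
$g{\left(t \right)} = \frac{13}{2} - t$ ($g{\left(t \right)} = 3 - \frac{-7 + t 2}{2} = 3 - \frac{-7 + 2 t}{2} = 3 - \left(- \frac{7}{2} + t\right) = \frac{13}{2} - t$)
$\left(a{\left(92,-206 \right)} + r{\left(163,108 \right)}\right) \left(\left(19814 + 14758\right) + g{\left(N \right)}\right) = \left(\left(108 - 92\right) + 163\right) \left(\left(19814 + 14758\right) + \left(\frac{13}{2} - -105\right)\right) = \left(\left(108 - 92\right) + 163\right) \left(34572 + \left(\frac{13}{2} + 105\right)\right) = \left(16 + 163\right) \left(34572 + \frac{223}{2}\right) = 179 \cdot \frac{69367}{2} = \frac{12416693}{2}$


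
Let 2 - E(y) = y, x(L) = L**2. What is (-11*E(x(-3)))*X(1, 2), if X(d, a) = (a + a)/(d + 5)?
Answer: 154/3 ≈ 51.333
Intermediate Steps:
X(d, a) = 2*a/(5 + d) (X(d, a) = (2*a)/(5 + d) = 2*a/(5 + d))
E(y) = 2 - y
(-11*E(x(-3)))*X(1, 2) = (-11*(2 - 1*(-3)**2))*(2*2/(5 + 1)) = (-11*(2 - 1*9))*(2*2/6) = (-11*(2 - 9))*(2*2*(1/6)) = -11*(-7)*(2/3) = 77*(2/3) = 154/3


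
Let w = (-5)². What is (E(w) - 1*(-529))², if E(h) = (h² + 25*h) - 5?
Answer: 3147076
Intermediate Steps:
w = 25
E(h) = -5 + h² + 25*h
(E(w) - 1*(-529))² = ((-5 + 25² + 25*25) - 1*(-529))² = ((-5 + 625 + 625) + 529)² = (1245 + 529)² = 1774² = 3147076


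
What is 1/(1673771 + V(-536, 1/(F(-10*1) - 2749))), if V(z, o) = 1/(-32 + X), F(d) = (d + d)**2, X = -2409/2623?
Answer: 86345/144521754372 ≈ 5.9745e-7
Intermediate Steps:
X = -2409/2623 (X = -2409*1/2623 = -2409/2623 ≈ -0.91841)
F(d) = 4*d**2 (F(d) = (2*d)**2 = 4*d**2)
V(z, o) = -2623/86345 (V(z, o) = 1/(-32 - 2409/2623) = 1/(-86345/2623) = -2623/86345)
1/(1673771 + V(-536, 1/(F(-10*1) - 2749))) = 1/(1673771 - 2623/86345) = 1/(144521754372/86345) = 86345/144521754372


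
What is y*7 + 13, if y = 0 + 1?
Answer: 20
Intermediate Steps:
y = 1
y*7 + 13 = 1*7 + 13 = 7 + 13 = 20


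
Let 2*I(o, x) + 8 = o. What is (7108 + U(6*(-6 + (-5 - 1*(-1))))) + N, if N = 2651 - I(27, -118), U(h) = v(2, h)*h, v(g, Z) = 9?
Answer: 18419/2 ≈ 9209.5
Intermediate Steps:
I(o, x) = -4 + o/2
U(h) = 9*h
N = 5283/2 (N = 2651 - (-4 + (½)*27) = 2651 - (-4 + 27/2) = 2651 - 1*19/2 = 2651 - 19/2 = 5283/2 ≈ 2641.5)
(7108 + U(6*(-6 + (-5 - 1*(-1))))) + N = (7108 + 9*(6*(-6 + (-5 - 1*(-1))))) + 5283/2 = (7108 + 9*(6*(-6 + (-5 + 1)))) + 5283/2 = (7108 + 9*(6*(-6 - 4))) + 5283/2 = (7108 + 9*(6*(-10))) + 5283/2 = (7108 + 9*(-60)) + 5283/2 = (7108 - 540) + 5283/2 = 6568 + 5283/2 = 18419/2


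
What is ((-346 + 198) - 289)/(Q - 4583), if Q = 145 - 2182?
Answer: 437/6620 ≈ 0.066012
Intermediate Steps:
Q = -2037
((-346 + 198) - 289)/(Q - 4583) = ((-346 + 198) - 289)/(-2037 - 4583) = (-148 - 289)/(-6620) = -437*(-1/6620) = 437/6620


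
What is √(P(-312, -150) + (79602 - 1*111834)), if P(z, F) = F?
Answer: 3*I*√3598 ≈ 179.95*I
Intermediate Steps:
√(P(-312, -150) + (79602 - 1*111834)) = √(-150 + (79602 - 1*111834)) = √(-150 + (79602 - 111834)) = √(-150 - 32232) = √(-32382) = 3*I*√3598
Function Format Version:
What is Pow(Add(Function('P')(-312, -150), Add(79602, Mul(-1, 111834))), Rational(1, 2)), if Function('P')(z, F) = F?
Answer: Mul(3, I, Pow(3598, Rational(1, 2))) ≈ Mul(179.95, I)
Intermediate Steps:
Pow(Add(Function('P')(-312, -150), Add(79602, Mul(-1, 111834))), Rational(1, 2)) = Pow(Add(-150, Add(79602, Mul(-1, 111834))), Rational(1, 2)) = Pow(Add(-150, Add(79602, -111834)), Rational(1, 2)) = Pow(Add(-150, -32232), Rational(1, 2)) = Pow(-32382, Rational(1, 2)) = Mul(3, I, Pow(3598, Rational(1, 2)))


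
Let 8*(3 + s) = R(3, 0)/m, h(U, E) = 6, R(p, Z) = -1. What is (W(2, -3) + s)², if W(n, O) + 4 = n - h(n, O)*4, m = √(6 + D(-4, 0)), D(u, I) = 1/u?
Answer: (2668 + √23)²/8464 ≈ 844.03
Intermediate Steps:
m = √23/2 (m = √(6 + 1/(-4)) = √(6 - ¼) = √(23/4) = √23/2 ≈ 2.3979)
s = -3 - √23/92 (s = -3 + (-1/(√23/2))/8 = -3 + (-2*√23/23)/8 = -3 - √23/92 ≈ -3.0521)
W(n, O) = -28 + n (W(n, O) = -4 + (n - 6*4) = -4 + (n - 1*24) = -4 + (n - 24) = -4 + (-24 + n) = -28 + n)
(W(2, -3) + s)² = ((-28 + 2) + (-3 - √23/92))² = (-26 + (-3 - √23/92))² = (-29 - √23/92)²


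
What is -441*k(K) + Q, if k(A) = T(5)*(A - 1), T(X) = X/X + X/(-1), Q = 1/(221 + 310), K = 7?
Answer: 5620105/531 ≈ 10584.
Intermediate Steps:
Q = 1/531 ≈ 0.0018832
T(X) = 1 - X (T(X) = 1 + X*(-1) = 1 - X)
k(A) = 4 - 4*A (k(A) = (1 - 1*5)*(A - 1) = (1 - 5)*(-1 + A) = -4*(-1 + A) = 4 - 4*A)
-441*k(K) + Q = -441*(4 - 4*7) + 1/531 = -441*(4 - 28) + 1/531 = -441*(-24) + 1/531 = 10584 + 1/531 = 5620105/531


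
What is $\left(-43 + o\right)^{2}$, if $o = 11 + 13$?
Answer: $361$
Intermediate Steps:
$o = 24$
$\left(-43 + o\right)^{2} = \left(-43 + 24\right)^{2} = \left(-19\right)^{2} = 361$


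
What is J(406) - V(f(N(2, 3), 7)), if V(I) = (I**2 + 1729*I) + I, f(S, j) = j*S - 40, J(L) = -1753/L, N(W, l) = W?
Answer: 17985671/406 ≈ 44300.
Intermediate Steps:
f(S, j) = -40 + S*j (f(S, j) = S*j - 40 = -40 + S*j)
V(I) = I**2 + 1730*I
J(406) - V(f(N(2, 3), 7)) = -1753/406 - (-40 + 2*7)*(1730 + (-40 + 2*7)) = -1753*1/406 - (-40 + 14)*(1730 + (-40 + 14)) = -1753/406 - (-26)*(1730 - 26) = -1753/406 - (-26)*1704 = -1753/406 - 1*(-44304) = -1753/406 + 44304 = 17985671/406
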